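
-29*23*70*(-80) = 3735200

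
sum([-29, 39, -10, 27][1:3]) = slice → [39, -10]
39 + (-10)
= 29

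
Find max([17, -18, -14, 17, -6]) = 17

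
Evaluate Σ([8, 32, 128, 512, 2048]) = 2728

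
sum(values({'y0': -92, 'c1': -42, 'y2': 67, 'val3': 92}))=(-92) + (-42) + 67 + 92
= 25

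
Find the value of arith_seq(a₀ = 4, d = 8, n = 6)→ a_0 = 4 + 0*8 = 4
a_1 = 4 + 1*8 = 12
a_2 = 4 + 2*8 = 20
...
= [4, 12, 20, 28, 36, 44]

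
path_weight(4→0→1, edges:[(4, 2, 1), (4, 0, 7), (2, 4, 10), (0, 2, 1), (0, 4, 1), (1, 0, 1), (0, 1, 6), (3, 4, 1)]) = w(4→0)=7 + w(0→1)=6
= 13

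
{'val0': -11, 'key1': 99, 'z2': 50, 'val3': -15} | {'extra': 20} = {'val0': -11, 'key1': 99, 'z2': 50, 'val3': -15, 'extra': 20}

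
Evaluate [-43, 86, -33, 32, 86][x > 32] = [86, 86]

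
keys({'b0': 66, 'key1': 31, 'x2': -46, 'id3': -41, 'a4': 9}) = ['b0', 'key1', 'x2', 'id3', 'a4']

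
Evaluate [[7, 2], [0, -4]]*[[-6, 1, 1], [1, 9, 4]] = [[-40, 25, 15], [-4, -36, -16]]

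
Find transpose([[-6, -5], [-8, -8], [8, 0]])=[[-6, -8, 8], [-5, -8, 0]]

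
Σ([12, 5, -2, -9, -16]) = 12 + 5 + (-2) + (-9) + (-16)
= -10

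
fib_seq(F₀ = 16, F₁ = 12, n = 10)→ [16, 12, 28, 40, 68, 108, 176, 284, 460, 744]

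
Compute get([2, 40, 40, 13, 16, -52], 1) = 40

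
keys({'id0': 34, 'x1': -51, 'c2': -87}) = ['id0', 'x1', 'c2']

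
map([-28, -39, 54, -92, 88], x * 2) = [-56, -78, 108, -184, 176]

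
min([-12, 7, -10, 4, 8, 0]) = -12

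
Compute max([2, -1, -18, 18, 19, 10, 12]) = 19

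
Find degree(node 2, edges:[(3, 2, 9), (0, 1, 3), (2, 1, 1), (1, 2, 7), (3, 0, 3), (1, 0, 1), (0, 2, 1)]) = incident: (3,2), (2,1), (1,2), (0,2)
= 4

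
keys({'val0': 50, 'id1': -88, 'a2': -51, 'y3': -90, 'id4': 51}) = ['val0', 'id1', 'a2', 'y3', 'id4']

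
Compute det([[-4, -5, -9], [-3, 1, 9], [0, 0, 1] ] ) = -19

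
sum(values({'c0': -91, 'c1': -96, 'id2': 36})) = -151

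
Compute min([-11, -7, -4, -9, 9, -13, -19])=-19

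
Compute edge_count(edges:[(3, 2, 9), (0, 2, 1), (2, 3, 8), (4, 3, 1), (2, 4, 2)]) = 5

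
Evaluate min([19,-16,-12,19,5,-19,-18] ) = -19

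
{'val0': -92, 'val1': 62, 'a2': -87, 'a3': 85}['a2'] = -87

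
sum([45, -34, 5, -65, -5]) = 45 + (-34) + 5 + (-65) + (-5)
= -54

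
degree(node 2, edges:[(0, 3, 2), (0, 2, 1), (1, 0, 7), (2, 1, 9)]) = 2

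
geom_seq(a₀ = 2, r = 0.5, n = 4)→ a_0 = 2*0.5^0 = 2.0
a_1 = 2*0.5^1 = 1.0
a_2 = 2*0.5^2 = 0.5
...
= [2.0, 1.0, 0.5, 0.25]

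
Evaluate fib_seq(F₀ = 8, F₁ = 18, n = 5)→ [8, 18, 26, 44, 70]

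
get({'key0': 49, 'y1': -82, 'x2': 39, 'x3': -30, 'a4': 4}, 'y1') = -82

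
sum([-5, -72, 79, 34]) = 36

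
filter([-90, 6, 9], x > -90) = keep x where x > -90: -90✗, 6✓, 9✓
= [6, 9]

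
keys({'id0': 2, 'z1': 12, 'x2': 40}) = ['id0', 'z1', 'x2']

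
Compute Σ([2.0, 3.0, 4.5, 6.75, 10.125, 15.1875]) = 2.0 + 3.0 + 4.5 + 6.75 + 10.125 + 15.1875
= 41.5625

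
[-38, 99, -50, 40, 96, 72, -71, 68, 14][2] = -50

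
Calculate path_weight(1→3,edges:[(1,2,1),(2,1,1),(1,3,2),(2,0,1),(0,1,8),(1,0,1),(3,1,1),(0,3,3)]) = 2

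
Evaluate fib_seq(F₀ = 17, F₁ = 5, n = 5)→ F_2 = F_1 + F_0 = 22
F_3 = F_2 + F_1 = 27
F_4 = F_3 + F_2 = 49
= [17, 5, 22, 27, 49]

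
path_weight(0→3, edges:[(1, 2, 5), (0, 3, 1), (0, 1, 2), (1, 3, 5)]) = w(0→3)=1
= 1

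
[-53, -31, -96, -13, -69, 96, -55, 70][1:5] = [-31, -96, -13, -69]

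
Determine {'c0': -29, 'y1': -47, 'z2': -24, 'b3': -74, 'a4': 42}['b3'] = -74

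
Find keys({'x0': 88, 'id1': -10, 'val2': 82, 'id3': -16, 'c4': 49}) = ['x0', 'id1', 'val2', 'id3', 'c4']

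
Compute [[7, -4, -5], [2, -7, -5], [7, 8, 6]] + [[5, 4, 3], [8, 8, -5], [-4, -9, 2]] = [[12, 0, -2], [10, 1, -10], [3, -1, 8]]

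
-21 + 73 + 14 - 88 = -22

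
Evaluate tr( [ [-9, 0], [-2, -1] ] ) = diagonal: (-9) + (-1)
= -10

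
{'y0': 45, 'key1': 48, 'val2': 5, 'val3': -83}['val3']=-83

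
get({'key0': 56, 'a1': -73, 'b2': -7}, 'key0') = 56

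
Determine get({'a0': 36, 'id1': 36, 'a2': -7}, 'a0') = 36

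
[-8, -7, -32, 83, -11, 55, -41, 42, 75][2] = -32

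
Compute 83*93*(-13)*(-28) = 2809716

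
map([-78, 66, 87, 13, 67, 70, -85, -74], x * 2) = -78*2=-156, 66*2=132, 87*2=174, 13*2=26, 67*2=134, 70*2=140, -85*2=-170, -74*2=-148
= [-156, 132, 174, 26, 134, 140, -170, -148]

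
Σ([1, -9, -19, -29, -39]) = -95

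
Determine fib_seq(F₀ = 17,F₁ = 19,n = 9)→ F_2 = F_1 + F_0 = 36
F_3 = F_2 + F_1 = 55
F_4 = F_3 + F_2 = 91
...
= [17, 19, 36, 55, 91, 146, 237, 383, 620]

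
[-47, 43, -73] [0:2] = [-47, 43]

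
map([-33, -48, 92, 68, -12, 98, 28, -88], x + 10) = -33+10=-23, -48+10=-38, 92+10=102, 68+10=78, -12+10=-2, 98+10=108, 28+10=38, -88+10=-78
= [-23, -38, 102, 78, -2, 108, 38, -78]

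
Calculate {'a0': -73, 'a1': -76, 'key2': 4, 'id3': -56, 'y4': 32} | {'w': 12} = {'a0': -73, 'a1': -76, 'key2': 4, 'id3': -56, 'y4': 32, 'w': 12}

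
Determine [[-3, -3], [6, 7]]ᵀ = [[-3, 6], [-3, 7]]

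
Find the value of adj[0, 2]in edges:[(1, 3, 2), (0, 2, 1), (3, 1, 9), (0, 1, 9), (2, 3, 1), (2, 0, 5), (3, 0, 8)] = 1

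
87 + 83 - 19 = 151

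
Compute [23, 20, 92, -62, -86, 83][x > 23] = [92, 83]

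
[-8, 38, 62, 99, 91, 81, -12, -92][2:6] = [62, 99, 91, 81]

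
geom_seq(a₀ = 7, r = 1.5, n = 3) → a_0 = 7*1.5^0 = 7.0
a_1 = 7*1.5^1 = 10.5
a_2 = 7*1.5^2 = 15.75
= [7.0, 10.5, 15.75]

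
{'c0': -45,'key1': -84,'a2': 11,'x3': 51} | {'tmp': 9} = {'c0': -45, 'key1': -84, 'a2': 11, 'x3': 51, 'tmp': 9}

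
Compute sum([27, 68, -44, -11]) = 27 + 68 + (-44) + (-11)
= 40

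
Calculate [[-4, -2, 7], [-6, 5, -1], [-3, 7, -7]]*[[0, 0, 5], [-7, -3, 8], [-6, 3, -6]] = [[-28, 27, -78], [-29, -18, 16], [-7, -42, 83]]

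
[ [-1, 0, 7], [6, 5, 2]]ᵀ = [[-1, 6], [0, 5], [7, 2]]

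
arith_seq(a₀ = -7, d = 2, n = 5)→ [-7, -5, -3, -1, 1]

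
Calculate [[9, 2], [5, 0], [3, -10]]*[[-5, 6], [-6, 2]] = [[-57, 58], [-25, 30], [45, -2]]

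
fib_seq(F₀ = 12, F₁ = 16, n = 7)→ [12, 16, 28, 44, 72, 116, 188]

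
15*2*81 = 2430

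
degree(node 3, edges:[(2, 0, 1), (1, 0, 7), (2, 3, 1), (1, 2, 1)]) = 1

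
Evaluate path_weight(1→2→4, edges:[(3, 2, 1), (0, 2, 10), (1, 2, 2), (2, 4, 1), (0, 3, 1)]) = w(1→2)=2 + w(2→4)=1
= 3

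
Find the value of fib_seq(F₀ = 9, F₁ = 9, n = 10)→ [9, 9, 18, 27, 45, 72, 117, 189, 306, 495]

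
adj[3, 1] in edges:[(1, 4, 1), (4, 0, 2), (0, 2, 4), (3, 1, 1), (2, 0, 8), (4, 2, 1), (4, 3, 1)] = 1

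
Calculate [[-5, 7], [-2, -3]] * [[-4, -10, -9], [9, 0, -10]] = C[0][0] = (-5)*(-4) + (7)*(9) = 83
C[0][1] = (-5)*(-10) + (7)*(0) = 50
C[0][2] = (-5)*(-9) + (7)*(-10) = -25
C[1][0] = (-2)*(-4) + (-3)*(9) = -19
C[1][1] = (-2)*(-10) + (-3)*(0) = 20
C[1][2] = (-2)*(-9) + (-3)*(-10) = 48
= [[83, 50, -25], [-19, 20, 48]]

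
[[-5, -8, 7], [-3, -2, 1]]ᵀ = [[-5, -3], [-8, -2], [7, 1]]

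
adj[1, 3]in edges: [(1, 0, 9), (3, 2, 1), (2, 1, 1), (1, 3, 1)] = 1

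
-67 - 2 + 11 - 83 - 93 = -234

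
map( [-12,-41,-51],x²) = (-12)²=144, (-41)²=1681, (-51)²=2601
= [144, 1681, 2601]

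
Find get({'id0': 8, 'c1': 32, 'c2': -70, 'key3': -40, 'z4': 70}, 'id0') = 8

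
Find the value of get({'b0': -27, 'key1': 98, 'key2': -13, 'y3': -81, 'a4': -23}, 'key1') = 98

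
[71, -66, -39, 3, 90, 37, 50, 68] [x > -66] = [71, -39, 3, 90, 37, 50, 68]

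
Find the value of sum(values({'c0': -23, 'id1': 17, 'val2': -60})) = (-23) + 17 + (-60)
= -66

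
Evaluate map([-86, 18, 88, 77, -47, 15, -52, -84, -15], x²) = [7396, 324, 7744, 5929, 2209, 225, 2704, 7056, 225]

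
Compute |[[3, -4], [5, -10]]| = (3)*(-10) - (-4)*(5)
= -10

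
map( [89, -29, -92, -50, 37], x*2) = [178, -58, -184, -100, 74]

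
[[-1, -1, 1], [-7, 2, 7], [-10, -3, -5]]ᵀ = [[-1, -7, -10], [-1, 2, -3], [1, 7, -5]]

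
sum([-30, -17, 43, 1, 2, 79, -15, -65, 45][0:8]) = -2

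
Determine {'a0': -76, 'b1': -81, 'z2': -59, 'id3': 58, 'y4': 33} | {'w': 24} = {'a0': -76, 'b1': -81, 'z2': -59, 'id3': 58, 'y4': 33, 'w': 24}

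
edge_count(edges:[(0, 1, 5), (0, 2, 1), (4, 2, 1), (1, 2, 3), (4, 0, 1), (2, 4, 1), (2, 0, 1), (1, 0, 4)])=8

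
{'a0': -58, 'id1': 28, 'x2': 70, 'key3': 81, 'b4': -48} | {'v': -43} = {'a0': -58, 'id1': 28, 'x2': 70, 'key3': 81, 'b4': -48, 'v': -43}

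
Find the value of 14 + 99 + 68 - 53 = 128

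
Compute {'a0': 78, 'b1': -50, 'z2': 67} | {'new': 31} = {'a0': 78, 'b1': -50, 'z2': 67, 'new': 31}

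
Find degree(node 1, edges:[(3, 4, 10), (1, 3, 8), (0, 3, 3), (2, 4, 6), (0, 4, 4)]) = incident: (1,3)
= 1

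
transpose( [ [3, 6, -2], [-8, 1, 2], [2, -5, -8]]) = [[3, -8, 2], [6, 1, -5], [-2, 2, -8]]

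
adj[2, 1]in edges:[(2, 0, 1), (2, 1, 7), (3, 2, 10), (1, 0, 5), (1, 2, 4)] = 7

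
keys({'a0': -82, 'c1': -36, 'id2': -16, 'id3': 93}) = ['a0', 'c1', 'id2', 'id3']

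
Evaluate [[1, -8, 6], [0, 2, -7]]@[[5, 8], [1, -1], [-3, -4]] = [[-21, -8], [23, 26]]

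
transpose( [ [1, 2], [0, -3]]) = [[1, 0], [2, -3]]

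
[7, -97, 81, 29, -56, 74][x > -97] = keep x where x > -97: 7✓, -97✗, 81✓, 29✓, -56✓, 74✓
= [7, 81, 29, -56, 74]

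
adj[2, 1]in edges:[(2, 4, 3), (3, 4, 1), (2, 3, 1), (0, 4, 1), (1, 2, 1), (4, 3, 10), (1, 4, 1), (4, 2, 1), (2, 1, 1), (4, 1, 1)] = 1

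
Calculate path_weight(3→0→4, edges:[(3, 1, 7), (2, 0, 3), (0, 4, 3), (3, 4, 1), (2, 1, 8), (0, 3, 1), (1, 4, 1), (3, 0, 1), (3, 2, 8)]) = 4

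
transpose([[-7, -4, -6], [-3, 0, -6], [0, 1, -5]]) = [[-7, -3, 0], [-4, 0, 1], [-6, -6, -5]]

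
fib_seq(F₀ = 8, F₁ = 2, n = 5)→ F_2 = F_1 + F_0 = 10
F_3 = F_2 + F_1 = 12
F_4 = F_3 + F_2 = 22
= [8, 2, 10, 12, 22]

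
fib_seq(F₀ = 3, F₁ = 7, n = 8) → F_2 = F_1 + F_0 = 10
F_3 = F_2 + F_1 = 17
F_4 = F_3 + F_2 = 27
...
= [3, 7, 10, 17, 27, 44, 71, 115]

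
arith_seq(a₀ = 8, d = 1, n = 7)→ [8, 9, 10, 11, 12, 13, 14]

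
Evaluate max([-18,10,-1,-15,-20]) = 10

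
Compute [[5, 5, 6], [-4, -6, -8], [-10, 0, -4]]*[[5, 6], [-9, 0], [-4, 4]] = [[-44, 54], [66, -56], [-34, -76]]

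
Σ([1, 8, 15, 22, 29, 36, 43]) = 154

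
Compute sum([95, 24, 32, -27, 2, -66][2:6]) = -59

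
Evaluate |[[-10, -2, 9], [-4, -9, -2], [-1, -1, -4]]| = (1)*(-10)*det([[-9, -2], [-1, -4]]) + (-1)*(-2)*det([[-4, -2], [-1, -4]]) + (1)*(9)*det([[-4, -9], [-1, -1]])
= -340 + 28 + -45
= -357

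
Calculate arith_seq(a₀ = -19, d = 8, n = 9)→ [-19, -11, -3, 5, 13, 21, 29, 37, 45]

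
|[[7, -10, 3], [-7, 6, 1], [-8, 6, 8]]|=(1)*(7)*det([[6, 1], [6, 8]]) + (-1)*(-10)*det([[-7, 1], [-8, 8]]) + (1)*(3)*det([[-7, 6], [-8, 6]])
= 294 + -480 + 18
= -168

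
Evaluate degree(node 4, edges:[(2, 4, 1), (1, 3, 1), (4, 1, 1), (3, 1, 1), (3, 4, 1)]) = 3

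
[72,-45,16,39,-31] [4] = -31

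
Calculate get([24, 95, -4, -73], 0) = 24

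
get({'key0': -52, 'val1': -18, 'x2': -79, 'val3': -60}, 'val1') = -18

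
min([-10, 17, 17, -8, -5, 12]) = -10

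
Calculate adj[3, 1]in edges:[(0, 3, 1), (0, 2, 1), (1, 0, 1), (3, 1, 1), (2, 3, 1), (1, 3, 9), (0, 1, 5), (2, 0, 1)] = 1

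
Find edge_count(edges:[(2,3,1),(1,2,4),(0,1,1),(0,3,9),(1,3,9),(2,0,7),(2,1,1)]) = 7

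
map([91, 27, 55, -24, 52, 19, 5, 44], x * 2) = [182, 54, 110, -48, 104, 38, 10, 88]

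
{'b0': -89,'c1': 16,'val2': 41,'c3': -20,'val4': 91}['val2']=41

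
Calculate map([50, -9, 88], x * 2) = 50*2=100, -9*2=-18, 88*2=176
= [100, -18, 176]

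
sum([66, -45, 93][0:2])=slice → [66, -45]
66 + (-45)
= 21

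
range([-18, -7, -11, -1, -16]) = 17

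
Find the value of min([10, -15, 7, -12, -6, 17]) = -15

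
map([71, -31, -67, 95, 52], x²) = (71)²=5041, (-31)²=961, (-67)²=4489, (95)²=9025, (52)²=2704
= [5041, 961, 4489, 9025, 2704]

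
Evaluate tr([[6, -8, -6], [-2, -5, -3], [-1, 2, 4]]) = 5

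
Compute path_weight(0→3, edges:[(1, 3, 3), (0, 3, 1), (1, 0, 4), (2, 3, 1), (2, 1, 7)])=1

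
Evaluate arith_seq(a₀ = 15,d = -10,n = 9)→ [15, 5, -5, -15, -25, -35, -45, -55, -65]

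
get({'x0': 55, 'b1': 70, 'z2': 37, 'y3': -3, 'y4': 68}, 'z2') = 37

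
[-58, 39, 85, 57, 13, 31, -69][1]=39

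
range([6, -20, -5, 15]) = 35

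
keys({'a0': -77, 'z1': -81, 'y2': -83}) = ['a0', 'z1', 'y2']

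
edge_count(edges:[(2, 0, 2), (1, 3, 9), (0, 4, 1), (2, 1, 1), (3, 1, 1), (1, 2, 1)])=6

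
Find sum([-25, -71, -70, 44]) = (-25) + (-71) + (-70) + 44
= -122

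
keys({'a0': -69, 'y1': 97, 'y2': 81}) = ['a0', 'y1', 'y2']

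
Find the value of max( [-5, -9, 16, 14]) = 16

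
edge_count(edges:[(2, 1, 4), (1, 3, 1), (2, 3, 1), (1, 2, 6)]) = 4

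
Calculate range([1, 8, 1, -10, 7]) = 18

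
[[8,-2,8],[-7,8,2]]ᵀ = [[8, -7], [-2, 8], [8, 2]]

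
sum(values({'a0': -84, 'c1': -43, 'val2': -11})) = -138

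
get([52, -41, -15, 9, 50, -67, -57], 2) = -15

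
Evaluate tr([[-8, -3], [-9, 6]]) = -2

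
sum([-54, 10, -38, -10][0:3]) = slice → [-54, 10, -38]
(-54) + 10 + (-38)
= -82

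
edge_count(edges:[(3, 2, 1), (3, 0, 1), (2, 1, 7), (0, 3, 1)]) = 4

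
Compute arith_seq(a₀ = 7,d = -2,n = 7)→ [7, 5, 3, 1, -1, -3, -5]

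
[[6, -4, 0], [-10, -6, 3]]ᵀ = [[6, -10], [-4, -6], [0, 3]]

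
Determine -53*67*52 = -184652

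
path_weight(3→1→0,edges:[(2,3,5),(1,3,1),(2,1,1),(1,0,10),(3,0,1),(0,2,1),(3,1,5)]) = w(3→1)=5 + w(1→0)=10
= 15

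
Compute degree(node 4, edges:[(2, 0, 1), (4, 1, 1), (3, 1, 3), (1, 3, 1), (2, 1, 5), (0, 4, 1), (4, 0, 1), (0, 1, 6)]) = incident: (4,1), (0,4), (4,0)
= 3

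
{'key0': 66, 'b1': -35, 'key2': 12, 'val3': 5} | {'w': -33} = {'key0': 66, 'b1': -35, 'key2': 12, 'val3': 5, 'w': -33}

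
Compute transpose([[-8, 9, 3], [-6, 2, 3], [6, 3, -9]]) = [[-8, -6, 6], [9, 2, 3], [3, 3, -9]]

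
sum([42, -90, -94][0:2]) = -48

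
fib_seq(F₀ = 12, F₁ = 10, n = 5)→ [12, 10, 22, 32, 54]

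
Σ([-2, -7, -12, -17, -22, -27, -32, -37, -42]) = -198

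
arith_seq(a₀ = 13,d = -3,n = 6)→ [13, 10, 7, 4, 1, -2]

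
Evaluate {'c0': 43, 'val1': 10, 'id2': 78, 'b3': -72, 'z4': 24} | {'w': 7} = {'c0': 43, 'val1': 10, 'id2': 78, 'b3': -72, 'z4': 24, 'w': 7}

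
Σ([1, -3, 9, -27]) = -20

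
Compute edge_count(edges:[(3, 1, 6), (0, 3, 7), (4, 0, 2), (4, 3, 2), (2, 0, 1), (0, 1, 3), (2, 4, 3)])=7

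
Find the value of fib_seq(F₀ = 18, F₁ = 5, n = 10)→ [18, 5, 23, 28, 51, 79, 130, 209, 339, 548]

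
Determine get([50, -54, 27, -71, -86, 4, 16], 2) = 27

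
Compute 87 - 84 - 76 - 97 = -170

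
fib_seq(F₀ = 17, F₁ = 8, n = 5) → [17, 8, 25, 33, 58]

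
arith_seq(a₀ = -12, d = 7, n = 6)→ a_0 = -12 + 0*7 = -12
a_1 = -12 + 1*7 = -5
a_2 = -12 + 2*7 = 2
...
= [-12, -5, 2, 9, 16, 23]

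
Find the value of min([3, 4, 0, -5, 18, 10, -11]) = -11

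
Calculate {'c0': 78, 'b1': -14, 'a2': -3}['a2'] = -3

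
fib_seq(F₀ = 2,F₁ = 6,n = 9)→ F_2 = F_1 + F_0 = 8
F_3 = F_2 + F_1 = 14
F_4 = F_3 + F_2 = 22
...
= [2, 6, 8, 14, 22, 36, 58, 94, 152]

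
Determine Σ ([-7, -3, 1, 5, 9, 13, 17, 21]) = 56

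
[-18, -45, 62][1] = -45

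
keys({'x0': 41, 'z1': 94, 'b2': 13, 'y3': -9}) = ['x0', 'z1', 'b2', 'y3']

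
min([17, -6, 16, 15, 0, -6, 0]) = -6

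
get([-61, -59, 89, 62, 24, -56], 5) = -56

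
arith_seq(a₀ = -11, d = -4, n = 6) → a_0 = -11 + 0*-4 = -11
a_1 = -11 + 1*-4 = -15
a_2 = -11 + 2*-4 = -19
...
= [-11, -15, -19, -23, -27, -31]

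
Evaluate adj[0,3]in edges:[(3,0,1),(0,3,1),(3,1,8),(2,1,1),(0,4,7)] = 1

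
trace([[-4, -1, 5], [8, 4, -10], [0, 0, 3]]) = 3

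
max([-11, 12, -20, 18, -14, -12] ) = 18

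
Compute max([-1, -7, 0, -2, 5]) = 5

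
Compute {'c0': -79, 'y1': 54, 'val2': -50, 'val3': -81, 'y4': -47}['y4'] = -47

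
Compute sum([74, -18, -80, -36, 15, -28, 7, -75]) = -141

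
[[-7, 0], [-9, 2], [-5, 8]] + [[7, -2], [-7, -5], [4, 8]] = [[0, -2], [-16, -3], [-1, 16]]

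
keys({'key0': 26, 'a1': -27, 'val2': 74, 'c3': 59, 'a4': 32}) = ['key0', 'a1', 'val2', 'c3', 'a4']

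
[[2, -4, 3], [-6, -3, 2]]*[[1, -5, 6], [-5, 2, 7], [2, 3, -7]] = C[0][0] = (2)*(1) + (-4)*(-5) + (3)*(2) = 28
C[0][1] = (2)*(-5) + (-4)*(2) + (3)*(3) = -9
C[0][2] = (2)*(6) + (-4)*(7) + (3)*(-7) = -37
C[1][0] = (-6)*(1) + (-3)*(-5) + (2)*(2) = 13
C[1][1] = (-6)*(-5) + (-3)*(2) + (2)*(3) = 30
C[1][2] = (-6)*(6) + (-3)*(7) + (2)*(-7) = -71
= [[28, -9, -37], [13, 30, -71]]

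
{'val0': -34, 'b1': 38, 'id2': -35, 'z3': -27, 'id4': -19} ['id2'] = -35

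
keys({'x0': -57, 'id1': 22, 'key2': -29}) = ['x0', 'id1', 'key2']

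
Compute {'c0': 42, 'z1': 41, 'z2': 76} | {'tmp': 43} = {'c0': 42, 'z1': 41, 'z2': 76, 'tmp': 43}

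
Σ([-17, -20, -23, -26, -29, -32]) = -147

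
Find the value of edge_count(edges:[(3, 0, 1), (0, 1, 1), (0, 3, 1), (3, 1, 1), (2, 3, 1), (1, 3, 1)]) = 6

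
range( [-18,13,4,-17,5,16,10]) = 34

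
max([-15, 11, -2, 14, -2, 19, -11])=19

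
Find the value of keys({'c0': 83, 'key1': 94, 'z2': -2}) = ['c0', 'key1', 'z2']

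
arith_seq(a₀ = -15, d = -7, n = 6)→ [-15, -22, -29, -36, -43, -50]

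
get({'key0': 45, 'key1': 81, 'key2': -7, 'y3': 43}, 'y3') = 43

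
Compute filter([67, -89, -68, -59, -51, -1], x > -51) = [67, -1]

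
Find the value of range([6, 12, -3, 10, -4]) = 16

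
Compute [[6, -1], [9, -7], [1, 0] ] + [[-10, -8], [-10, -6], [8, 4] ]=[[-4, -9], [-1, -13], [9, 4]]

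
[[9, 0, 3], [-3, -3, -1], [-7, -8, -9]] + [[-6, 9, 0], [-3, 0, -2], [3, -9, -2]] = [[3, 9, 3], [-6, -3, -3], [-4, -17, -11]]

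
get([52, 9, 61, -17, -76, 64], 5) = 64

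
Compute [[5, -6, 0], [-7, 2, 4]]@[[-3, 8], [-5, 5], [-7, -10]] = C[0][0] = (5)*(-3) + (-6)*(-5) + (0)*(-7) = 15
C[0][1] = (5)*(8) + (-6)*(5) + (0)*(-10) = 10
C[1][0] = (-7)*(-3) + (2)*(-5) + (4)*(-7) = -17
C[1][1] = (-7)*(8) + (2)*(5) + (4)*(-10) = -86
= [[15, 10], [-17, -86]]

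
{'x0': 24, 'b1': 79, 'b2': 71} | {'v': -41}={'x0': 24, 'b1': 79, 'b2': 71, 'v': -41}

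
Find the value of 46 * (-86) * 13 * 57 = -2931396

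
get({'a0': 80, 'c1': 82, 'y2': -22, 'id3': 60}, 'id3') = 60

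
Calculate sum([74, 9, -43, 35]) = 74 + 9 + (-43) + 35
= 75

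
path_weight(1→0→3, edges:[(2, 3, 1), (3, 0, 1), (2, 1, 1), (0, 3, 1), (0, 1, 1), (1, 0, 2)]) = w(1→0)=2 + w(0→3)=1
= 3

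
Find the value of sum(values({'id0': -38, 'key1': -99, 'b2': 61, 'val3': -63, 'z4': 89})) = (-38) + (-99) + 61 + (-63) + 89
= -50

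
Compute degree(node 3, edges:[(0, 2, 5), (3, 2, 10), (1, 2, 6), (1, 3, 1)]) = 2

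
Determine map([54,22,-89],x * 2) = [108, 44, -178]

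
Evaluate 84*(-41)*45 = -154980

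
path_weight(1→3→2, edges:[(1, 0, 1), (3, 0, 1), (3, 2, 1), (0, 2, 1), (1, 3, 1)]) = 2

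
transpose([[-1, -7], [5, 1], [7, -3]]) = [[-1, 5, 7], [-7, 1, -3]]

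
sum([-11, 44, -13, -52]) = (-11) + 44 + (-13) + (-52)
= -32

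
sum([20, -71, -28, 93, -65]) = 20 + (-71) + (-28) + 93 + (-65)
= -51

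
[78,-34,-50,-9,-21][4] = -21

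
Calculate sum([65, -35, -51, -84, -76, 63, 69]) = 65 + (-35) + (-51) + (-84) + (-76) + 63 + 69
= -49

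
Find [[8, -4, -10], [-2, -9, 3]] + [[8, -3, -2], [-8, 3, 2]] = [[16, -7, -12], [-10, -6, 5]]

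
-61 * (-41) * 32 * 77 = 6162464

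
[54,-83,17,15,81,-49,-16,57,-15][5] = -49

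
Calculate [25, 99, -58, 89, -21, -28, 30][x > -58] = keep x where x > -58: 25✓, 99✓, -58✗, 89✓, -21✓, -28✓, 30✓
= [25, 99, 89, -21, -28, 30]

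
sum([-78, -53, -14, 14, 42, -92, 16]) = -165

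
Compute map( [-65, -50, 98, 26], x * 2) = -65*2=-130, -50*2=-100, 98*2=196, 26*2=52
= [-130, -100, 196, 52]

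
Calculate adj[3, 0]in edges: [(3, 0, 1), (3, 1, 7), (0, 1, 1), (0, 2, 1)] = 1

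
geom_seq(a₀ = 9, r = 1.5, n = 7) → a_0 = 9*1.5^0 = 9.0
a_1 = 9*1.5^1 = 13.5
a_2 = 9*1.5^2 = 20.25
...
= [9.0, 13.5, 20.25, 30.375, 45.5625, 68.34375, 102.515625]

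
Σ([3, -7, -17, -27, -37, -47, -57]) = -189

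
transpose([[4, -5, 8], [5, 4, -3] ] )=[[4, 5], [-5, 4], [8, -3]]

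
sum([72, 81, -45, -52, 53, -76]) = 33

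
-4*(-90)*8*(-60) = -172800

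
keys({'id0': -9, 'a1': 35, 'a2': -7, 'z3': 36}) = ['id0', 'a1', 'a2', 'z3']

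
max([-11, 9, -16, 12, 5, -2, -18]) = 12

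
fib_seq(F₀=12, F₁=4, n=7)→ F_2 = F_1 + F_0 = 16
F_3 = F_2 + F_1 = 20
F_4 = F_3 + F_2 = 36
...
= [12, 4, 16, 20, 36, 56, 92]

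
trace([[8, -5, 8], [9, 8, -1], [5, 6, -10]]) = diagonal: 8 + 8 + (-10)
= 6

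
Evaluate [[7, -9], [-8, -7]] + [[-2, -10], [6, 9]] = [[5, -19], [-2, 2]]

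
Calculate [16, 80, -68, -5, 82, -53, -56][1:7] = [80, -68, -5, 82, -53, -56]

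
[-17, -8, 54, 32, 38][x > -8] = keep x where x > -8: -17✗, -8✗, 54✓, 32✓, 38✓
= [54, 32, 38]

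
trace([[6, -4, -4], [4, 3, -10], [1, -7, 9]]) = 18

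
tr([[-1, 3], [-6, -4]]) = diagonal: (-1) + (-4)
= -5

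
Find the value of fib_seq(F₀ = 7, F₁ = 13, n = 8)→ F_2 = F_1 + F_0 = 20
F_3 = F_2 + F_1 = 33
F_4 = F_3 + F_2 = 53
...
= [7, 13, 20, 33, 53, 86, 139, 225]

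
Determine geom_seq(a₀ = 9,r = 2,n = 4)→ a_0 = 9*2^0 = 9
a_1 = 9*2^1 = 18
a_2 = 9*2^2 = 36
...
= [9, 18, 36, 72]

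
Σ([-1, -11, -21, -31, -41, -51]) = -156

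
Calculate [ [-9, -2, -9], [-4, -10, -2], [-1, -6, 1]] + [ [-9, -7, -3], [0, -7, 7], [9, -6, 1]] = [[-18, -9, -12], [-4, -17, 5], [8, -12, 2]]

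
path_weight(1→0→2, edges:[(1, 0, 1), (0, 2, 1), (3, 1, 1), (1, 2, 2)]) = w(1→0)=1 + w(0→2)=1
= 2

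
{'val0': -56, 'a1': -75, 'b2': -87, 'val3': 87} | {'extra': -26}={'val0': -56, 'a1': -75, 'b2': -87, 'val3': 87, 'extra': -26}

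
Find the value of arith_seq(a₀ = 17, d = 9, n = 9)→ [17, 26, 35, 44, 53, 62, 71, 80, 89]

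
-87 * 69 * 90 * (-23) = 12426210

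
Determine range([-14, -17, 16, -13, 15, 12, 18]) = 35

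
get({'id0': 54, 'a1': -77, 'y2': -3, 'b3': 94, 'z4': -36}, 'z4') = -36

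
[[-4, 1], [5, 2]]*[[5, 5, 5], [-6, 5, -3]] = [[-26, -15, -23], [13, 35, 19]]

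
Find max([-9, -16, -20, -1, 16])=16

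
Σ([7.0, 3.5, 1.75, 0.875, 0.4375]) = 7.0 + 3.5 + 1.75 + 0.875 + 0.4375
= 13.5625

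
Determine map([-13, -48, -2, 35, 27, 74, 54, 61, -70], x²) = [169, 2304, 4, 1225, 729, 5476, 2916, 3721, 4900]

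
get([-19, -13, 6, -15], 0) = -19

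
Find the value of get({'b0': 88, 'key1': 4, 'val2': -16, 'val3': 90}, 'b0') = 88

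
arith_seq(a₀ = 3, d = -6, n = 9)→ a_0 = 3 + 0*-6 = 3
a_1 = 3 + 1*-6 = -3
a_2 = 3 + 2*-6 = -9
...
= [3, -3, -9, -15, -21, -27, -33, -39, -45]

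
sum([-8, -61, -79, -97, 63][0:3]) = -148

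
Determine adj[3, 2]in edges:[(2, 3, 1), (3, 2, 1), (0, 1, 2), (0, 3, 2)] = 1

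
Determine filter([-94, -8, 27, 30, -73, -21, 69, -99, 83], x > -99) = keep x where x > -99: -94✓, -8✓, 27✓, 30✓, -73✓, -21✓, 69✓, -99✗, 83✓
= [-94, -8, 27, 30, -73, -21, 69, 83]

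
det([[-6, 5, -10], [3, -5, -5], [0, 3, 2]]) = -150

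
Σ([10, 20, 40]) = 10 + 20 + 40
= 70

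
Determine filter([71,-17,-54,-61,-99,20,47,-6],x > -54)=[71, -17, 20, 47, -6]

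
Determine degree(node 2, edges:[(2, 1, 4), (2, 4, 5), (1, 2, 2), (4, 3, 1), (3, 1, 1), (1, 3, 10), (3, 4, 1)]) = 3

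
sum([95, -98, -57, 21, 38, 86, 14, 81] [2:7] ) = slice → [-57, 21, 38, 86, 14]
(-57) + 21 + 38 + 86 + 14
= 102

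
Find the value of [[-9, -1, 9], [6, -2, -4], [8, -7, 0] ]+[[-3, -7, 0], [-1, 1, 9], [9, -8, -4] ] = [[-12, -8, 9], [5, -1, 5], [17, -15, -4]]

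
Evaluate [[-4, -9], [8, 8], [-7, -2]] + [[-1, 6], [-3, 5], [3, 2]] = [[-5, -3], [5, 13], [-4, 0]]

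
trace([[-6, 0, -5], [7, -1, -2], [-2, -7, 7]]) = diagonal: (-6) + (-1) + 7
= 0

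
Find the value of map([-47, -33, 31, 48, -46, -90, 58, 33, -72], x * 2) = -47*2=-94, -33*2=-66, 31*2=62, 48*2=96, -46*2=-92, -90*2=-180, 58*2=116, 33*2=66, -72*2=-144
= [-94, -66, 62, 96, -92, -180, 116, 66, -144]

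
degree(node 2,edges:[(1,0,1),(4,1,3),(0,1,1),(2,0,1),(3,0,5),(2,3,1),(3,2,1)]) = 3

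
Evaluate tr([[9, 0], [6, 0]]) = diagonal: 9 + 0
= 9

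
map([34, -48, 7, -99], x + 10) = [44, -38, 17, -89]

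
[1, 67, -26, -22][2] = -26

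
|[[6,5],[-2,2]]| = (6)*(2) - (5)*(-2)
= 22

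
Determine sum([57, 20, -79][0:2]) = 77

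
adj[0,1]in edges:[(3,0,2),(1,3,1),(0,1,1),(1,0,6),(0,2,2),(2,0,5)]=1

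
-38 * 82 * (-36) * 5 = 560880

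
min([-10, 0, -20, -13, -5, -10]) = -20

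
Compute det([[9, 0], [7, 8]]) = (9)*(8) - (0)*(7)
= 72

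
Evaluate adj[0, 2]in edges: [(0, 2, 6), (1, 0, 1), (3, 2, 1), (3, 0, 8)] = 6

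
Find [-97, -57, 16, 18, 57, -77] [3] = 18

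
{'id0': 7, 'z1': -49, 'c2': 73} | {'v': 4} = {'id0': 7, 'z1': -49, 'c2': 73, 'v': 4}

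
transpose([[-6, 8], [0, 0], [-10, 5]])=[[-6, 0, -10], [8, 0, 5]]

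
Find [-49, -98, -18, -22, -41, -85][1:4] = [-98, -18, -22]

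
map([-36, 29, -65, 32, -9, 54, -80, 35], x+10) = -36+10=-26, 29+10=39, -65+10=-55, 32+10=42, -9+10=1, 54+10=64, -80+10=-70, 35+10=45
= [-26, 39, -55, 42, 1, 64, -70, 45]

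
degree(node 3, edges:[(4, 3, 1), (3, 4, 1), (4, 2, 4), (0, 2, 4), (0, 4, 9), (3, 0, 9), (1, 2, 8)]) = incident: (4,3), (3,4), (3,0)
= 3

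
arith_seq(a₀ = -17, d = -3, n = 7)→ a_0 = -17 + 0*-3 = -17
a_1 = -17 + 1*-3 = -20
a_2 = -17 + 2*-3 = -23
...
= [-17, -20, -23, -26, -29, -32, -35]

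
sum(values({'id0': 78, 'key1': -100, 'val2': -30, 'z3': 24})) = -28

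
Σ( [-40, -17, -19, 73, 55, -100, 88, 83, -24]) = (-40) + (-17) + (-19) + 73 + 55 + (-100) + 88 + 83 + (-24)
= 99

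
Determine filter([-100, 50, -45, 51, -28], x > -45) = [50, 51, -28]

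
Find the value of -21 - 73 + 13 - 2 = -83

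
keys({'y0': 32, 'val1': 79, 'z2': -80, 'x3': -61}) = ['y0', 'val1', 'z2', 'x3']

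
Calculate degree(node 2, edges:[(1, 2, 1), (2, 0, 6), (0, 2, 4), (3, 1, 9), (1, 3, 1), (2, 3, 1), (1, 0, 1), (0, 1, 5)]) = incident: (1,2), (2,0), (0,2), (2,3)
= 4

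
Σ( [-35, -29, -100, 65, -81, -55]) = (-35) + (-29) + (-100) + 65 + (-81) + (-55)
= -235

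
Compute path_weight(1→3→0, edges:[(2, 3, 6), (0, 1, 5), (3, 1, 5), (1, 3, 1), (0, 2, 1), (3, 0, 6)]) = w(1→3)=1 + w(3→0)=6
= 7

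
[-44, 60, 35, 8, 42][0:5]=[-44, 60, 35, 8, 42]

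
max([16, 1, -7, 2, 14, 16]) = 16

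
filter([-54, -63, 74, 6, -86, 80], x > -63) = [-54, 74, 6, 80]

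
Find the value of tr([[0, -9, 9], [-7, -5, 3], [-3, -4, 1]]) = diagonal: 0 + (-5) + 1
= -4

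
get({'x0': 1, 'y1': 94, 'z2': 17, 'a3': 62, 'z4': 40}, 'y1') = 94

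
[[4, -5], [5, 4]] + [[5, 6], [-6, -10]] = [[9, 1], [-1, -6]]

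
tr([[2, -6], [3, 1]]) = diagonal: 2 + 1
= 3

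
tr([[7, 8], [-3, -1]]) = 6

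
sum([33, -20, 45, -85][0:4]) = -27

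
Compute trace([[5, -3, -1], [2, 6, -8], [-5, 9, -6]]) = diagonal: 5 + 6 + (-6)
= 5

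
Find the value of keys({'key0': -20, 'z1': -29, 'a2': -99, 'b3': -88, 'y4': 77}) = ['key0', 'z1', 'a2', 'b3', 'y4']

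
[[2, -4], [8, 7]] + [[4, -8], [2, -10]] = [[6, -12], [10, -3]]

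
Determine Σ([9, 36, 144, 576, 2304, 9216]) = 9 + 36 + 144 + 576 + 2304 + 9216
= 12285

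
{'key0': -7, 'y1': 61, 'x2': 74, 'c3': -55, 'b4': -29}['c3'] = -55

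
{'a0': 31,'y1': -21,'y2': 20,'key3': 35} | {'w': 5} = {'a0': 31, 'y1': -21, 'y2': 20, 'key3': 35, 'w': 5}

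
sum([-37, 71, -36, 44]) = 42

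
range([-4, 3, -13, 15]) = 28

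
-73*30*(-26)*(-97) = -5523180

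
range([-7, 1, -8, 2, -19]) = 21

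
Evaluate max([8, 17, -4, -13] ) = 17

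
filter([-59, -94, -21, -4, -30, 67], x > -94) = keep x where x > -94: -59✓, -94✗, -21✓, -4✓, -30✓, 67✓
= [-59, -21, -4, -30, 67]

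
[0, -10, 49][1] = -10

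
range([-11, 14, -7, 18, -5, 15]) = 29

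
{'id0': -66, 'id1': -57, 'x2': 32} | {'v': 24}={'id0': -66, 'id1': -57, 'x2': 32, 'v': 24}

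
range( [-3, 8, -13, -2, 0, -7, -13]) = 21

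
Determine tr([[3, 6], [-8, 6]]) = diagonal: 3 + 6
= 9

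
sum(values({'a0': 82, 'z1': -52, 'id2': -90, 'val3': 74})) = 82 + (-52) + (-90) + 74
= 14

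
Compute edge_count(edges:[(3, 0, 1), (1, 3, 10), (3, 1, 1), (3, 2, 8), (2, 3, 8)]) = 5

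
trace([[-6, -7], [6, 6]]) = 0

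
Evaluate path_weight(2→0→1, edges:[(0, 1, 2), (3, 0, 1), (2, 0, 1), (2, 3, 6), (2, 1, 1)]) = 3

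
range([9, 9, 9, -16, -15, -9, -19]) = 28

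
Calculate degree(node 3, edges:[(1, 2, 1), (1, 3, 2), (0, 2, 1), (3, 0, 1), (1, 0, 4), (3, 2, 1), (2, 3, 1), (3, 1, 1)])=5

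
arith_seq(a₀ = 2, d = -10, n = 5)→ a_0 = 2 + 0*-10 = 2
a_1 = 2 + 1*-10 = -8
a_2 = 2 + 2*-10 = -18
...
= [2, -8, -18, -28, -38]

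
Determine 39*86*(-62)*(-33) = 6862284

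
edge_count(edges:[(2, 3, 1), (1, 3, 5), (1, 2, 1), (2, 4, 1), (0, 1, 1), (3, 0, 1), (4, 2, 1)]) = 7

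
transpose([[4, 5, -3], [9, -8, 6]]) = [[4, 9], [5, -8], [-3, 6]]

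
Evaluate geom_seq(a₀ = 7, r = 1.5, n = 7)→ a_0 = 7*1.5^0 = 7.0
a_1 = 7*1.5^1 = 10.5
a_2 = 7*1.5^2 = 15.75
...
= [7.0, 10.5, 15.75, 23.625, 35.4375, 53.15625, 79.734375]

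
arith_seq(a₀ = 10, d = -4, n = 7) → a_0 = 10 + 0*-4 = 10
a_1 = 10 + 1*-4 = 6
a_2 = 10 + 2*-4 = 2
...
= [10, 6, 2, -2, -6, -10, -14]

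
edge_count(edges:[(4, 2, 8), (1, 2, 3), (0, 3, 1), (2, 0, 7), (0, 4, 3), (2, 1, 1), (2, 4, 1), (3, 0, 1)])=8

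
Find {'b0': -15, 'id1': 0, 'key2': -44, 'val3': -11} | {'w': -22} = {'b0': -15, 'id1': 0, 'key2': -44, 'val3': -11, 'w': -22}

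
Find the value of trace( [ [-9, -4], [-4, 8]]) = diagonal: (-9) + 8
= -1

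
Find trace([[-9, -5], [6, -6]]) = diagonal: (-9) + (-6)
= -15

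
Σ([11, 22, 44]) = 77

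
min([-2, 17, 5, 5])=-2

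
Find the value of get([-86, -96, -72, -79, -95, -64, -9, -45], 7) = -45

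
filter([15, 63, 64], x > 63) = keep x where x > 63: 15✗, 63✗, 64✓
= [64]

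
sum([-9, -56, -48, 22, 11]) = (-9) + (-56) + (-48) + 22 + 11
= -80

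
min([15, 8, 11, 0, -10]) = -10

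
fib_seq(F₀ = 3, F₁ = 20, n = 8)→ F_2 = F_1 + F_0 = 23
F_3 = F_2 + F_1 = 43
F_4 = F_3 + F_2 = 66
...
= [3, 20, 23, 43, 66, 109, 175, 284]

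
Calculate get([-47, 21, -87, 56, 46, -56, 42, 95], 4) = 46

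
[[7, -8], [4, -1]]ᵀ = [[7, 4], [-8, -1]]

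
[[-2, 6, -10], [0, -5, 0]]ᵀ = [[-2, 0], [6, -5], [-10, 0]]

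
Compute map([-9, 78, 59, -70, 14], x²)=(-9)²=81, (78)²=6084, (59)²=3481, (-70)²=4900, (14)²=196
= [81, 6084, 3481, 4900, 196]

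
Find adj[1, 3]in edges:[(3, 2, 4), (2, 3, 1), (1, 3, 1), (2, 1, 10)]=1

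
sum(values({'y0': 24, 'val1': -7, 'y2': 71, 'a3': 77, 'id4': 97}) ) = 262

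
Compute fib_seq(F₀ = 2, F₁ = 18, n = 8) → [2, 18, 20, 38, 58, 96, 154, 250]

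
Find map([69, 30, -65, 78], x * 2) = 69*2=138, 30*2=60, -65*2=-130, 78*2=156
= [138, 60, -130, 156]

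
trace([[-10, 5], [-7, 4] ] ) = -6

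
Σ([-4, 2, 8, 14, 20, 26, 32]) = 98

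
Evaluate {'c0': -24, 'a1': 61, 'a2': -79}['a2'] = -79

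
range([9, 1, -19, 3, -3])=28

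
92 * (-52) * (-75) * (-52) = -18657600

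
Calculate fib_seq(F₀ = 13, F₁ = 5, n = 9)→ [13, 5, 18, 23, 41, 64, 105, 169, 274]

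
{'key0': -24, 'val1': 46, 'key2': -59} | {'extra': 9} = {'key0': -24, 'val1': 46, 'key2': -59, 'extra': 9}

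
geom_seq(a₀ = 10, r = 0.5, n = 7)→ a_0 = 10*0.5^0 = 10.0
a_1 = 10*0.5^1 = 5.0
a_2 = 10*0.5^2 = 2.5
...
= [10.0, 5.0, 2.5, 1.25, 0.625, 0.3125, 0.15625]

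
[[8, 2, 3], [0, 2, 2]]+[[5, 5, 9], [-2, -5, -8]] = [[13, 7, 12], [-2, -3, -6]]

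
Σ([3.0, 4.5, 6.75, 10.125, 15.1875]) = 3.0 + 4.5 + 6.75 + 10.125 + 15.1875
= 39.5625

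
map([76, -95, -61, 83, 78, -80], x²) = (76)²=5776, (-95)²=9025, (-61)²=3721, (83)²=6889, (78)²=6084, (-80)²=6400
= [5776, 9025, 3721, 6889, 6084, 6400]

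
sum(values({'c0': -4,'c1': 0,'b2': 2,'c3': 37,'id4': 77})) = (-4) + 0 + 2 + 37 + 77
= 112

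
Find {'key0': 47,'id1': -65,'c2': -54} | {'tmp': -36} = {'key0': 47, 'id1': -65, 'c2': -54, 'tmp': -36}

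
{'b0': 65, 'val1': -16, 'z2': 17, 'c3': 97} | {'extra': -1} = {'b0': 65, 'val1': -16, 'z2': 17, 'c3': 97, 'extra': -1}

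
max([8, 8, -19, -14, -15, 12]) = 12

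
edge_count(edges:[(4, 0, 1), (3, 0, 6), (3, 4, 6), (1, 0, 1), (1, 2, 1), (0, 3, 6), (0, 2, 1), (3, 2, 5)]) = 8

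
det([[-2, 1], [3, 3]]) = (-2)*(3) - (1)*(3)
= -9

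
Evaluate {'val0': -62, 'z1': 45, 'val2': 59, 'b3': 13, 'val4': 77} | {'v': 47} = {'val0': -62, 'z1': 45, 'val2': 59, 'b3': 13, 'val4': 77, 'v': 47}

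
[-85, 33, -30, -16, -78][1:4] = [33, -30, -16]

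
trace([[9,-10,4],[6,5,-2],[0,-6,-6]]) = diagonal: 9 + 5 + (-6)
= 8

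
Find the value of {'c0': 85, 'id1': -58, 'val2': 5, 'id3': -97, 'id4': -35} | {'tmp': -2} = {'c0': 85, 'id1': -58, 'val2': 5, 'id3': -97, 'id4': -35, 'tmp': -2}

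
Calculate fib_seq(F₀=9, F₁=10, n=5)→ F_2 = F_1 + F_0 = 19
F_3 = F_2 + F_1 = 29
F_4 = F_3 + F_2 = 48
= [9, 10, 19, 29, 48]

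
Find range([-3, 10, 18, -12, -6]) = 30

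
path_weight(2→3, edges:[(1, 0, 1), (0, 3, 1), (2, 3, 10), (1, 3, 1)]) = 10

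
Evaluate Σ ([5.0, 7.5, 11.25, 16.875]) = 40.625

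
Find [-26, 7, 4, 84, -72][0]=-26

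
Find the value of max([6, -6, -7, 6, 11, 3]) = 11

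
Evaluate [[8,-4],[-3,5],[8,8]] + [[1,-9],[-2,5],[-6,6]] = [[9, -13], [-5, 10], [2, 14]]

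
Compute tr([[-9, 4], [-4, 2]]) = diagonal: (-9) + 2
= -7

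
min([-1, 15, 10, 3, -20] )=-20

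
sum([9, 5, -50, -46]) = -82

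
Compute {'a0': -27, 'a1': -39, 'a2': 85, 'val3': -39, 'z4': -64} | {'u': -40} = {'a0': -27, 'a1': -39, 'a2': 85, 'val3': -39, 'z4': -64, 'u': -40}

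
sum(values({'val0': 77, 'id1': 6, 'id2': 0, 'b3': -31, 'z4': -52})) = 77 + 6 + 0 + (-31) + (-52)
= 0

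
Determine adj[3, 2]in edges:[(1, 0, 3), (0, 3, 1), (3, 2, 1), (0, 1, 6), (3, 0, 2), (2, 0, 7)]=1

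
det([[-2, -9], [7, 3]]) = 57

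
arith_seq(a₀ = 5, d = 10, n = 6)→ a_0 = 5 + 0*10 = 5
a_1 = 5 + 1*10 = 15
a_2 = 5 + 2*10 = 25
...
= [5, 15, 25, 35, 45, 55]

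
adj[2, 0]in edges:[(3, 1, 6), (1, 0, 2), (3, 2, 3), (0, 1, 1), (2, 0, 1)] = 1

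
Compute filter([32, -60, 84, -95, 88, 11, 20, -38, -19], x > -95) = keep x where x > -95: 32✓, -60✓, 84✓, -95✗, 88✓, 11✓, 20✓, -38✓, -19✓
= [32, -60, 84, 88, 11, 20, -38, -19]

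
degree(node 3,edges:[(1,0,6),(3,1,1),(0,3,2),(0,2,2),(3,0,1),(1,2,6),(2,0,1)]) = 3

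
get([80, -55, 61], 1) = -55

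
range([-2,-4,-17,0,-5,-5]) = 17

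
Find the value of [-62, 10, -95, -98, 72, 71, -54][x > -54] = [10, 72, 71]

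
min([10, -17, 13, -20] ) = -20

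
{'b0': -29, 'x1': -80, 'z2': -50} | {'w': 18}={'b0': -29, 'x1': -80, 'z2': -50, 'w': 18}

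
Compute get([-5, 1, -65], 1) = 1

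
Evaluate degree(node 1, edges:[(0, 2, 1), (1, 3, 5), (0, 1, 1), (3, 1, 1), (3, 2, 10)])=3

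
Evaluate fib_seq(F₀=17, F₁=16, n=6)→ F_2 = F_1 + F_0 = 33
F_3 = F_2 + F_1 = 49
F_4 = F_3 + F_2 = 82
...
= [17, 16, 33, 49, 82, 131]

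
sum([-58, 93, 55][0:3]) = 90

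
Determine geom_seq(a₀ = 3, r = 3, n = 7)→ a_0 = 3*3^0 = 3
a_1 = 3*3^1 = 9
a_2 = 3*3^2 = 27
...
= [3, 9, 27, 81, 243, 729, 2187]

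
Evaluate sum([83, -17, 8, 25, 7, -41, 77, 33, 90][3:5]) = 32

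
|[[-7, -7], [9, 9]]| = 0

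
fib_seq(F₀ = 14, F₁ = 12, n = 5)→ F_2 = F_1 + F_0 = 26
F_3 = F_2 + F_1 = 38
F_4 = F_3 + F_2 = 64
= [14, 12, 26, 38, 64]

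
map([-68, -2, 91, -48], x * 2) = [-136, -4, 182, -96]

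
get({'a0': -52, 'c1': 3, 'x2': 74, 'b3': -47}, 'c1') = 3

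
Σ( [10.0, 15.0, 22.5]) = 10.0 + 15.0 + 22.5
= 47.5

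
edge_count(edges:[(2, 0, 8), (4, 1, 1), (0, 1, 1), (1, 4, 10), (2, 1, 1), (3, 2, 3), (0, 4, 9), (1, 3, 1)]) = 8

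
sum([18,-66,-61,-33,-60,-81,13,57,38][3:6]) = -174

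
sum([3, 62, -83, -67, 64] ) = 3 + 62 + (-83) + (-67) + 64
= -21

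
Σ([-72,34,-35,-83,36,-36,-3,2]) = -157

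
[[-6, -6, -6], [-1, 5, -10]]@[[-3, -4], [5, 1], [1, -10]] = [[-18, 78], [18, 109]]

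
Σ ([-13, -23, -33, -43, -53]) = -165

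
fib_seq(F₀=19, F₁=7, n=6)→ [19, 7, 26, 33, 59, 92]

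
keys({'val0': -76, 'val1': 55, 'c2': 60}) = ['val0', 'val1', 'c2']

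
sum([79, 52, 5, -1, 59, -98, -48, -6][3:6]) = slice → [-1, 59, -98]
(-1) + 59 + (-98)
= -40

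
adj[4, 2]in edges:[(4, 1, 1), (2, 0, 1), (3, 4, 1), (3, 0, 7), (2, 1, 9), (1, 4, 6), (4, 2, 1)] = 1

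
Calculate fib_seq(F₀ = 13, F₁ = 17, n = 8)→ [13, 17, 30, 47, 77, 124, 201, 325]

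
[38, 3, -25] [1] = 3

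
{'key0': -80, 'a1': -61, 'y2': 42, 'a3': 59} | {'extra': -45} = {'key0': -80, 'a1': -61, 'y2': 42, 'a3': 59, 'extra': -45}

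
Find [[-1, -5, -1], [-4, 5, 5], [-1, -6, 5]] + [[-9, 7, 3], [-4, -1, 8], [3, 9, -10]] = [[-10, 2, 2], [-8, 4, 13], [2, 3, -5]]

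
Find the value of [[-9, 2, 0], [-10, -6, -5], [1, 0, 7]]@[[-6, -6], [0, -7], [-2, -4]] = [[54, 40], [70, 122], [-20, -34]]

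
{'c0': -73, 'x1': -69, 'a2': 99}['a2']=99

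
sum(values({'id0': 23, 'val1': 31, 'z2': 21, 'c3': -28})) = 47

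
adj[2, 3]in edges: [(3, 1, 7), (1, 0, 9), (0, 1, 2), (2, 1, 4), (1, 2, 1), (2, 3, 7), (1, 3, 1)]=7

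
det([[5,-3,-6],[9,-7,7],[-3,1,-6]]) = (1)*(5)*det([[-7, 7], [1, -6]]) + (-1)*(-3)*det([[9, 7], [-3, -6]]) + (1)*(-6)*det([[9, -7], [-3, 1]])
= 175 + -99 + 72
= 148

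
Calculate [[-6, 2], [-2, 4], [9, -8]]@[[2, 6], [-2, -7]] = C[0][0] = (-6)*(2) + (2)*(-2) = -16
C[0][1] = (-6)*(6) + (2)*(-7) = -50
C[1][0] = (-2)*(2) + (4)*(-2) = -12
C[1][1] = (-2)*(6) + (4)*(-7) = -40
C[2][0] = (9)*(2) + (-8)*(-2) = 34
C[2][1] = (9)*(6) + (-8)*(-7) = 110
= [[-16, -50], [-12, -40], [34, 110]]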